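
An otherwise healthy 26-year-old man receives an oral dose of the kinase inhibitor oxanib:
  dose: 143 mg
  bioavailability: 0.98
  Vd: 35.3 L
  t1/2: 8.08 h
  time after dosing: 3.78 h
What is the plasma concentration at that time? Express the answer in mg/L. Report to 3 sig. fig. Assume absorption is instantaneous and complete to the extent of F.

Amount reaching circulation = F × Dose = 0.98 × 143.0 = 140.1 mg
C₀ = F·Dose / Vd = 140.1 / 35.3 = 3.969 mg/L
k = ln2 / t½ = 0.693147 / 8.08 = 0.08579 h⁻¹
C = C₀ · e^(−k·t) = 3.969 × e^(−0.08579 × 3.78)
  = 3.969 × 0.7230 = 2.870 mg/L

2.87 mg/L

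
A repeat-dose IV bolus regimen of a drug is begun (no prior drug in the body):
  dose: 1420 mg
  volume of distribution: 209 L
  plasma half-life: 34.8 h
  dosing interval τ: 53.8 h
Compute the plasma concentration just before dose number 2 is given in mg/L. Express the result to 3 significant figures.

C₀ per dose = Dose / Vd = 1420 / 209 = 6.794 mg/L
k = ln2 / t½ = 0.693147 / 34.8 = 0.01992 h⁻¹
Fraction remaining after one interval: r = e^(−kτ) = e^(−0.01992 × 53.8) = 0.3424
Before dose 2, 1 dose has been given (aged 1τ).
C_trough = C₀ × r = 6.794 × 0.3424 = 2.326 mg/L

2.33 mg/L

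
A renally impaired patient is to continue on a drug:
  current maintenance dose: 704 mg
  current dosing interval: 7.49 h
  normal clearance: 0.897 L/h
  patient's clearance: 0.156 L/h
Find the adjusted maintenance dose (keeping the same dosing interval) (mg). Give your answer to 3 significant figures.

122 mg

To keep the same average steady-state level, dosing rate must scale with clearance.
CL ratio = 0.156 / 0.897 = 0.1739
New dose (same interval) = 704 × 0.1739 = 122.4 mg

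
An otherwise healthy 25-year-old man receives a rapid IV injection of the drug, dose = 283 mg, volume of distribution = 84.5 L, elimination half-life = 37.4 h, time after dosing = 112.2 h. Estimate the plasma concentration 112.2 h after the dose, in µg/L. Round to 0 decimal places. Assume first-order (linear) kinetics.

C₀ = Dose / Vd = 283.0 / 84.5 = 3.349 mg/L
k = ln2 / t½ = 0.693147 / 37.4 = 0.01853 h⁻¹
t / t½ = 112.2 / 37.4 = 3 half-lives
C = C₀ × (1/2)^3 = 3.349 × 0.1250 = 0.4186 mg/L
Convert: 0.4186 mg/L × 1000 = 418.6 µg/L

419 µg/L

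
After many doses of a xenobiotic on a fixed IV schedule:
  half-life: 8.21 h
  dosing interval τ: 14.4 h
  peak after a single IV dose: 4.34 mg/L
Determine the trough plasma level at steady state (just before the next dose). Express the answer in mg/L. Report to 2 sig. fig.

1.8 mg/L

k = ln2 / t½ = 0.693147 / 8.21 = 0.08443 h⁻¹
e^(−kτ) = e^(−0.08443 × 14.4) = 0.2965
Accumulation ratio R = 1 / (1 − e^(−kτ)) = 1 / (1 − 0.2965) = 1.421
Steady-state trough = C₀ × R × e^(−kτ) = 4.34 × 1.421 × 0.2965 = 1.829 mg/L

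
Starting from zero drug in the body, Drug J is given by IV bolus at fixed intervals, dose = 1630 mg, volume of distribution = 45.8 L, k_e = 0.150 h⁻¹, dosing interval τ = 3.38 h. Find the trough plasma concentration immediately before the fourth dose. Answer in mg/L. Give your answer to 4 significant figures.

C₀ per dose = Dose / Vd = 1630 / 45.8 = 35.59 mg/L
Fraction remaining after one interval: r = e^(−kτ) = e^(−0.1500 × 3.38) = 0.6023
Before dose 4, 3 doses have been given (aged 1τ, 2τ, 3τ).
C_trough = C₀ × (r + r² + … + r^3) = C₀ × r(1−r^3)/(1−r)
        = 35.59 × 0.6023 × (1 − 0.2185) / (1 − 0.6023) = 42.12 mg/L

42.12 mg/L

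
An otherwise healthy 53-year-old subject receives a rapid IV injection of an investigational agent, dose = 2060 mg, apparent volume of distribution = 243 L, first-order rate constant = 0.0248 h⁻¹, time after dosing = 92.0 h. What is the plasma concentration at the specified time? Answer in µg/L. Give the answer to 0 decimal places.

866 µg/L

C₀ = Dose / Vd = 2060 / 243 = 8.477 mg/L
C = C₀ · e^(−k·t) = 8.477 × e^(−0.02480 × 92.0)
  = 8.477 × 0.1021 = 0.8655 mg/L
Convert: 0.8655 mg/L × 1000 = 865.5 µg/L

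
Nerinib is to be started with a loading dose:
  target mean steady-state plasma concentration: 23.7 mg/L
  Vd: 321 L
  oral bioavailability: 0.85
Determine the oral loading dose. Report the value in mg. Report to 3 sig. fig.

8950 mg

LD = Css × Vd / F = 23.7 × 321 / 0.85 = 8950 mg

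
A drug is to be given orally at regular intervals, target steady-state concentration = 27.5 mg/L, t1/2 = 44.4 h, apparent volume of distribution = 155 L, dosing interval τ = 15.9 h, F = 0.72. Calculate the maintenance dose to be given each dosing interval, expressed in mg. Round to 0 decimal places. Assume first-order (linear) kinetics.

k = ln2 / t½ = 0.693147 / 44.4 = 0.01561 h⁻¹
CL = k × Vd = 0.01561 × 155 = 2.420 L/h
At steady state, F × (Dose/τ) = Css × CL.
Dose = Css × CL × τ / F = 27.5 × 2.420 × 15.9 / 0.72 = 1470 mg

1470 mg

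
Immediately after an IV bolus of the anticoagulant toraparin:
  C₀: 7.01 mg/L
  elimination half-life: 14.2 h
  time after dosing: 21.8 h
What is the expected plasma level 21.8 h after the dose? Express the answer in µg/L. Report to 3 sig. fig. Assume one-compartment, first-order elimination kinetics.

k = ln2 / t½ = 0.693147 / 14.2 = 0.04881 h⁻¹
C = C₀ · e^(−k·t) = 7.010 × e^(−0.04881 × 21.8)
  = 7.010 × 0.3451 = 2.419 mg/L
Convert: 2.419 mg/L × 1000 = 2419 µg/L

2420 µg/L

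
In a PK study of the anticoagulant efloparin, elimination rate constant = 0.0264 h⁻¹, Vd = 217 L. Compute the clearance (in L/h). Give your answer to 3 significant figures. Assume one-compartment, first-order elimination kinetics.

5.73 L/h

CL = k × Vd = 0.0264 × 217 = 5.729 L/h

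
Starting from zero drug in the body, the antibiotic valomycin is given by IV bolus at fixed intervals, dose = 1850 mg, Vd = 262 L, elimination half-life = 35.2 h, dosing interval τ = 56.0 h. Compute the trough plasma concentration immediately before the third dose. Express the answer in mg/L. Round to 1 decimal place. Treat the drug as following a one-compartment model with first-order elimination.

C₀ per dose = Dose / Vd = 1850 / 262 = 7.061 mg/L
k = ln2 / t½ = 0.693147 / 35.2 = 0.01969 h⁻¹
Fraction remaining after one interval: r = e^(−kτ) = e^(−0.01969 × 56.0) = 0.3320
Before dose 3, 2 doses have been given (aged 1τ, 2τ).
C_trough = C₀ × (r + r²) = 7.061 × (0.3320 + 0.1102) = 3.122 mg/L

3.1 mg/L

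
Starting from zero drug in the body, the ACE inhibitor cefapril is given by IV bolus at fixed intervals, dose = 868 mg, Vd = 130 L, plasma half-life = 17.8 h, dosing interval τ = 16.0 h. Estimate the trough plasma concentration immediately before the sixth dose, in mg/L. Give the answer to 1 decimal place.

C₀ per dose = Dose / Vd = 868 / 130 = 6.677 mg/L
k = ln2 / t½ = 0.693147 / 17.8 = 0.03894 h⁻¹
Fraction remaining after one interval: r = e^(−kτ) = e^(−0.03894 × 16.0) = 0.5363
Before dose 6, 5 doses have been given (aged 1τ, 2τ, 3τ, 4τ, 5τ).
C_trough = C₀ × (r + r² + … + r^5) = C₀ × r(1−r^5)/(1−r)
        = 6.677 × 0.5363 × (1 − 0.04436) / (1 − 0.5363) = 7.380 mg/L

7.4 mg/L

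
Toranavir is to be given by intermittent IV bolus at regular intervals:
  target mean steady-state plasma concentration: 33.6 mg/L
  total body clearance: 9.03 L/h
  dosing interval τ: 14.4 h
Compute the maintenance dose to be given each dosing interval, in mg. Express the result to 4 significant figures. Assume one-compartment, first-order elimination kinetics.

4369 mg

At steady state, Dose/τ = Css × CL.
Dose = Css × CL × τ = 33.6 × 9.030 × 14.4 = 4369 mg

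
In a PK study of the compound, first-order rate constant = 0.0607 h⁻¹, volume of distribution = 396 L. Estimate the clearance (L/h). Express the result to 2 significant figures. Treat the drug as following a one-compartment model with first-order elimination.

24 L/h

CL = k × Vd = 0.0607 × 396 = 24.04 L/h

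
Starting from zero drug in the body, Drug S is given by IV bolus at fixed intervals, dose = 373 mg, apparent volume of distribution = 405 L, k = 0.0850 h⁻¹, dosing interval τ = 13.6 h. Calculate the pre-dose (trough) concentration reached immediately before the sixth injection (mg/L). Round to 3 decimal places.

C₀ per dose = Dose / Vd = 373 / 405 = 0.9210 mg/L
Fraction remaining after one interval: r = e^(−kτ) = e^(−0.08500 × 13.6) = 0.3147
Before dose 6, 5 doses have been given (aged 1τ, 2τ, 3τ, 4τ, 5τ).
C_trough = C₀ × (r + r² + … + r^5) = C₀ × r(1−r^5)/(1−r)
        = 0.9210 × 0.3147 × (1 − 0.003087) / (1 − 0.3147) = 0.4216 mg/L

0.422 mg/L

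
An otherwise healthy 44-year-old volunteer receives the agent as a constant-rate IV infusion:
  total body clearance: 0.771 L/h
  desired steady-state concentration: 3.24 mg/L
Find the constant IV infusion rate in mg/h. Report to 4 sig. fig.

At steady state, infusion rate R₀ = Css × CL = 3.24 × 0.7710 = 2.498 mg/h

2.498 mg/h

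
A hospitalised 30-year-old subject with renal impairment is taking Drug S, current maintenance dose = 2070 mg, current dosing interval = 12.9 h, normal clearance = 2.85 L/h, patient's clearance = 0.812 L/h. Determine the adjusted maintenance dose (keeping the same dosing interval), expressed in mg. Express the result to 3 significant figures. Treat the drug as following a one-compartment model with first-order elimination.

To keep the same average steady-state level, dosing rate must scale with clearance.
CL ratio = 0.812 / 2.85 = 0.2849
New dose (same interval) = 2070 × 0.2849 = 589.7 mg

590 mg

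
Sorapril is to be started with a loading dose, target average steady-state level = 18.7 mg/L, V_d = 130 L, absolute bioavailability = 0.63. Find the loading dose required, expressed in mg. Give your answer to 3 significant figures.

LD = Css × Vd / F = 18.7 × 130 / 0.63 = 3859 mg

3860 mg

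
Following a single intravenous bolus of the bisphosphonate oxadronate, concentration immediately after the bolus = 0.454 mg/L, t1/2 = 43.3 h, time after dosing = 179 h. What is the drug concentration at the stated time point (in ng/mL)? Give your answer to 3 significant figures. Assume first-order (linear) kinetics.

25.9 ng/mL

k = ln2 / t½ = 0.693147 / 43.3 = 0.01601 h⁻¹
C = C₀ · e^(−k·t) = 0.4540 × e^(−0.01601 × 179)
  = 0.4540 × 0.05694 = 0.02585 mg/L
Convert: 0.02585 mg/L × 1000 = 25.85 ng/mL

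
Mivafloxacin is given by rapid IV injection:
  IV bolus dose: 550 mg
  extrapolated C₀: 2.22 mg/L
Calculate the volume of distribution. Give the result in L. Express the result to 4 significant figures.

Vd = Dose / C₀ = 550.0 / 2.22 = 247.7 L

247.7 L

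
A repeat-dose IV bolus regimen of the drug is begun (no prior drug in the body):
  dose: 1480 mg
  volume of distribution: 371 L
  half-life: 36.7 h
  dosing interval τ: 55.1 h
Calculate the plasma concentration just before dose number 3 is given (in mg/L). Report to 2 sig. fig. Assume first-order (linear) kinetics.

C₀ per dose = Dose / Vd = 1480 / 371 = 3.989 mg/L
k = ln2 / t½ = 0.693147 / 36.7 = 0.01889 h⁻¹
Fraction remaining after one interval: r = e^(−kτ) = e^(−0.01889 × 55.1) = 0.3532
Before dose 3, 2 doses have been given (aged 1τ, 2τ).
C_trough = C₀ × (r + r²) = 3.989 × (0.3532 + 0.1248) = 1.907 mg/L

1.9 mg/L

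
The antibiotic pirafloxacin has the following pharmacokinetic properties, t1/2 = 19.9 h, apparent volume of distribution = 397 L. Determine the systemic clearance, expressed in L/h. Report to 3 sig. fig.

13.8 L/h

k = ln2 / t½ = 0.693147 / 19.9 = 0.03483 h⁻¹
CL = k × Vd = 0.03483 × 397 = 13.83 L/h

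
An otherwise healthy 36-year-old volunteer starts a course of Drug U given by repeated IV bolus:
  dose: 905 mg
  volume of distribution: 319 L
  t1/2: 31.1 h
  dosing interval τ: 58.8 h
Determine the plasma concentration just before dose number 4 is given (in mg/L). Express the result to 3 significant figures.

C₀ per dose = Dose / Vd = 905 / 319 = 2.837 mg/L
k = ln2 / t½ = 0.693147 / 31.1 = 0.02229 h⁻¹
Fraction remaining after one interval: r = e^(−kτ) = e^(−0.02229 × 58.8) = 0.2696
Before dose 4, 3 doses have been given (aged 1τ, 2τ, 3τ).
C_trough = C₀ × (r + r² + … + r^3) = C₀ × r(1−r^3)/(1−r)
        = 2.837 × 0.2696 × (1 − 0.01960) / (1 − 0.2696) = 1.027 mg/L

1.03 mg/L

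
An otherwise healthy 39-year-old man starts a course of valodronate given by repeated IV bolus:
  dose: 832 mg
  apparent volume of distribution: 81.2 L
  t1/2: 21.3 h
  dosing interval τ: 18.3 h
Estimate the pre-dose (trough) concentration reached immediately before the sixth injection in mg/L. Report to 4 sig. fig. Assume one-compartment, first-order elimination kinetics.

C₀ per dose = Dose / Vd = 832 / 81.2 = 10.25 mg/L
k = ln2 / t½ = 0.693147 / 21.3 = 0.03254 h⁻¹
Fraction remaining after one interval: r = e^(−kτ) = e^(−0.03254 × 18.3) = 0.5513
Before dose 6, 5 doses have been given (aged 1τ, 2τ, 3τ, 4τ, 5τ).
C_trough = C₀ × (r + r² + … + r^5) = C₀ × r(1−r^5)/(1−r)
        = 10.25 × 0.5513 × (1 − 0.05093) / (1 − 0.5513) = 11.95 mg/L

11.95 mg/L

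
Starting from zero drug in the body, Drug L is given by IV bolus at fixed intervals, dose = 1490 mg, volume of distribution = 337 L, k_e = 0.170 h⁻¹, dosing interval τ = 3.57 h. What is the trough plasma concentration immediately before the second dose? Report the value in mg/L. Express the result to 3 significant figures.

2.41 mg/L

C₀ per dose = Dose / Vd = 1490 / 337 = 4.421 mg/L
Fraction remaining after one interval: r = e^(−kτ) = e^(−0.1700 × 3.57) = 0.5450
Before dose 2, 1 dose has been given (aged 1τ).
C_trough = C₀ × r = 4.421 × 0.5450 = 2.409 mg/L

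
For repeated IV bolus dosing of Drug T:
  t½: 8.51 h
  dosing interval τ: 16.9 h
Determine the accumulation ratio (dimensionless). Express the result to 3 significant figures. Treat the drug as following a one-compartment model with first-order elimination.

k = ln2 / t½ = 0.693147 / 8.51 = 0.08145 h⁻¹
e^(−kτ) = e^(−0.08145 × 16.9) = 0.2525
Accumulation ratio R = 1 / (1 − e^(−kτ)) = 1 / (1 − 0.2525) = 1.338

1.34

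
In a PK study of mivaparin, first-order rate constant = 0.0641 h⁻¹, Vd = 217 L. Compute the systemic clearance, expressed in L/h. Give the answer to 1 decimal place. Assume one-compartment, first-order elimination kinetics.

CL = k × Vd = 0.0641 × 217 = 13.91 L/h

13.9 L/h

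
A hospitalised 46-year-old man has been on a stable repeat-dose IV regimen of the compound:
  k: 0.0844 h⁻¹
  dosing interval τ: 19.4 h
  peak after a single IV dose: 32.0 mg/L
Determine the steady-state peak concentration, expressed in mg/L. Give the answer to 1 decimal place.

e^(−kτ) = e^(−0.08440 × 19.4) = 0.1945
Accumulation ratio R = 1 / (1 − e^(−kτ)) = 1 / (1 − 0.1945) = 1.241
Steady-state peak = C₀ × R = 32.0 × 1.241 = 39.71 mg/L

39.7 mg/L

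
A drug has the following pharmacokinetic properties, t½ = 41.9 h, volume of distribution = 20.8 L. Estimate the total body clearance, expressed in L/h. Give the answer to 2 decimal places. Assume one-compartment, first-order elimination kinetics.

k = ln2 / t½ = 0.693147 / 41.9 = 0.01654 h⁻¹
CL = k × Vd = 0.01654 × 20.8 = 0.3440 L/h

0.34 L/h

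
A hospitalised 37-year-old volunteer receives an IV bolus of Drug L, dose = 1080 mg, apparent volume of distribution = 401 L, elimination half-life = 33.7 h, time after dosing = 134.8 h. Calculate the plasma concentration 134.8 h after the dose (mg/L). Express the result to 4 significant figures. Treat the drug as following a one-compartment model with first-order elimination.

C₀ = Dose / Vd = 1080 / 401 = 2.693 mg/L
k = ln2 / t½ = 0.693147 / 33.7 = 0.02057 h⁻¹
t / t½ = 134.8 / 33.7 = 4 half-lives
C = C₀ × (1/2)^4 = 2.693 × 0.06250 = 0.1683 mg/L

0.1683 mg/L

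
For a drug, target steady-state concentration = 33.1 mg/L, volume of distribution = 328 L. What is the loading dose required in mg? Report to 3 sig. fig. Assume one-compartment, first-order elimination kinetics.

LD = Css × Vd = 33.1 × 328 = 10860 mg

10900 mg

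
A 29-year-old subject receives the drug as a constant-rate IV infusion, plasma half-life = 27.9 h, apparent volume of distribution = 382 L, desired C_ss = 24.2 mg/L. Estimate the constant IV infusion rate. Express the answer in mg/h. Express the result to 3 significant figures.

230 mg/h

k = ln2 / t½ = 0.693147 / 27.9 = 0.02484 h⁻¹
CL = k × Vd = 0.02484 × 382 = 9.489 L/h
At steady state, infusion rate R₀ = Css × CL = 24.2 × 9.489 = 229.6 mg/h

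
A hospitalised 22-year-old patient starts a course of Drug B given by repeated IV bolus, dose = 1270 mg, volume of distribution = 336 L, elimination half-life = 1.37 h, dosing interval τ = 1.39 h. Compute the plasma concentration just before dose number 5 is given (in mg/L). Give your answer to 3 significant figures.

C₀ per dose = Dose / Vd = 1270 / 336 = 3.780 mg/L
k = ln2 / t½ = 0.693147 / 1.37 = 0.5059 h⁻¹
Fraction remaining after one interval: r = e^(−kτ) = e^(−0.5059 × 1.39) = 0.4950
Before dose 5, 4 doses have been given (aged 1τ, 2τ, 3τ, 4τ).
C_trough = C₀ × (r + r² + … + r^4) = C₀ × r(1−r^4)/(1−r)
        = 3.780 × 0.4950 × (1 − 0.06004) / (1 − 0.4950) = 3.483 mg/L

3.48 mg/L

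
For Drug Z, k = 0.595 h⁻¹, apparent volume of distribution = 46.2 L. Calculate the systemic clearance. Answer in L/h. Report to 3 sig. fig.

27.5 L/h

CL = k × Vd = 0.595 × 46.2 = 27.49 L/h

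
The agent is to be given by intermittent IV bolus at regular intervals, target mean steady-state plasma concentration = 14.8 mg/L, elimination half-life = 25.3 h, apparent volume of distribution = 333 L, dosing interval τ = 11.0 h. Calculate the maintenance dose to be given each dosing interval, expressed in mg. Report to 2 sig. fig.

1500 mg

k = ln2 / t½ = 0.693147 / 25.3 = 0.02740 h⁻¹
CL = k × Vd = 0.02740 × 333 = 9.124 L/h
At steady state, Dose/τ = Css × CL.
Dose = Css × CL × τ = 14.8 × 9.124 × 11.0 = 1485 mg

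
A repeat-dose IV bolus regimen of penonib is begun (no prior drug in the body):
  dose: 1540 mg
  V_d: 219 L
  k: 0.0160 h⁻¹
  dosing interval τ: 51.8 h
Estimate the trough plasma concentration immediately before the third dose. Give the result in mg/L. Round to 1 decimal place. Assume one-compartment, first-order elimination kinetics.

C₀ per dose = Dose / Vd = 1540 / 219 = 7.032 mg/L
Fraction remaining after one interval: r = e^(−kτ) = e^(−0.01600 × 51.8) = 0.4366
Before dose 3, 2 doses have been given (aged 1τ, 2τ).
C_trough = C₀ × (r + r²) = 7.032 × (0.4366 + 0.1906) = 4.410 mg/L

4.4 mg/L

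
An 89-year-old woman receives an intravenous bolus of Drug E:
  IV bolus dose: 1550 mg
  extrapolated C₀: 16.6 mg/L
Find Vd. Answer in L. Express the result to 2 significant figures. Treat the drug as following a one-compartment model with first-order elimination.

93 L

Vd = Dose / C₀ = 1550 / 16.6 = 93.37 L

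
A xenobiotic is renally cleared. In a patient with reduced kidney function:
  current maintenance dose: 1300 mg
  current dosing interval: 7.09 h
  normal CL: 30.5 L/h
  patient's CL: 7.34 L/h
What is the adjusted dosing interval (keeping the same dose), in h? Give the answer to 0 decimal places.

29 h

To keep the same average steady-state level, dosing rate must scale with clearance.
CL ratio = 7.34 / 30.5 = 0.2407
New interval (same dose) = 7.09 / 0.2407 = 29.46 h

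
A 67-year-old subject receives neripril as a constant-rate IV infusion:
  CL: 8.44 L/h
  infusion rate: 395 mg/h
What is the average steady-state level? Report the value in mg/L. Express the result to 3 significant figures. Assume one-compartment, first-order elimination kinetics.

At steady state Css = R₀ / CL = 395 / 8.440 = 46.80 mg/L

46.8 mg/L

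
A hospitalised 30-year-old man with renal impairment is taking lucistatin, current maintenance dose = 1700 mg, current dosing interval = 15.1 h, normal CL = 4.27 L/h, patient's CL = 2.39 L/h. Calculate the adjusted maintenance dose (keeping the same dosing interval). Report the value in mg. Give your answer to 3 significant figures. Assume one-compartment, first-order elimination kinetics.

952 mg

To keep the same average steady-state level, dosing rate must scale with clearance.
CL ratio = 2.39 / 4.27 = 0.5597
New dose (same interval) = 1700 × 0.5597 = 951.5 mg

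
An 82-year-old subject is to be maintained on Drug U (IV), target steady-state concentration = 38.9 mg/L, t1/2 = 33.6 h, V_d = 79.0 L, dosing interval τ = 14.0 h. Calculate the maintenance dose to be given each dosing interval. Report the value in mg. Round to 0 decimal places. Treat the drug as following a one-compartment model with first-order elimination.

888 mg

k = ln2 / t½ = 0.693147 / 33.6 = 0.02063 h⁻¹
CL = k × Vd = 0.02063 × 79.0 = 1.630 L/h
At steady state, Dose/τ = Css × CL.
Dose = Css × CL × τ = 38.9 × 1.630 × 14.0 = 887.7 mg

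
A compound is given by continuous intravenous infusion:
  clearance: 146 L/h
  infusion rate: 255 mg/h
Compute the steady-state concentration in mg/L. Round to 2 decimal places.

At steady state Css = R₀ / CL = 255 / 146.0 = 1.747 mg/L

1.75 mg/L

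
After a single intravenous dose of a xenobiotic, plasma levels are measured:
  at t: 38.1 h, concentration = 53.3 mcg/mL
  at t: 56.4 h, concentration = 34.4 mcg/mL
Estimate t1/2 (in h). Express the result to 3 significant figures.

29.0 h

k = ln(C₁/C₂) / (t₂ − t₁) = ln(53.3/34.4) / (56.4 − 38.1)
  = 0.4379 / 18.30 = 0.02393 h⁻¹
t½ = ln2 / k = 0.693147 / 0.02393 = 28.97 h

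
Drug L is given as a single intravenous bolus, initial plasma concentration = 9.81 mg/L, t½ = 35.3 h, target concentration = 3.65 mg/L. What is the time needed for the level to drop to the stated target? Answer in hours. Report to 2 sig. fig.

k = ln2 / t½ = 0.693147 / 35.3 = 0.01964 h⁻¹
t = ln(C₀ / C) / k = ln(9.810 / 3.65) / 0.01964
  = ln(2.688) / 0.01964 = 0.9888 / 0.01964 = 50.35 h

50 h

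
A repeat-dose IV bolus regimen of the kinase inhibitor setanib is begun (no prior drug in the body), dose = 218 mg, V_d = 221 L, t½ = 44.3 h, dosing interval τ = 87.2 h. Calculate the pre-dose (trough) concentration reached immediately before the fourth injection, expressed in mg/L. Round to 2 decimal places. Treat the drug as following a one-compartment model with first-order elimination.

0.33 mg/L

C₀ per dose = Dose / Vd = 218 / 221 = 0.9864 mg/L
k = ln2 / t½ = 0.693147 / 44.3 = 0.01565 h⁻¹
Fraction remaining after one interval: r = e^(−kτ) = e^(−0.01565 × 87.2) = 0.2555
Before dose 4, 3 doses have been given (aged 1τ, 2τ, 3τ).
C_trough = C₀ × (r + r² + … + r^3) = C₀ × r(1−r^3)/(1−r)
        = 0.9864 × 0.2555 × (1 − 0.01668) / (1 − 0.2555) = 0.3329 mg/L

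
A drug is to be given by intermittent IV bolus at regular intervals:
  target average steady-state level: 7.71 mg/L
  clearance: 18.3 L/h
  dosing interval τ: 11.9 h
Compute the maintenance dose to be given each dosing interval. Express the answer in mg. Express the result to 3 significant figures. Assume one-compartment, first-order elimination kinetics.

1680 mg

At steady state, Dose/τ = Css × CL.
Dose = Css × CL × τ = 7.71 × 18.30 × 11.9 = 1679 mg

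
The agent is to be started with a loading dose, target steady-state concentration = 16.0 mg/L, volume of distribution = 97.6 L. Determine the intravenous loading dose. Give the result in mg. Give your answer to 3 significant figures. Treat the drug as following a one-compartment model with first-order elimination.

LD = Css × Vd = 16.0 × 97.6 = 1562 mg

1560 mg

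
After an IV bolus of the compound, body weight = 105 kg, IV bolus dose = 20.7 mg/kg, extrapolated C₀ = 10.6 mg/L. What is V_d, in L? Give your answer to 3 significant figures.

205 L

Dose = 20.7 × 105 = 2174 mg
Vd = Dose / C₀ = 2174 / 10.6 = 205.1 L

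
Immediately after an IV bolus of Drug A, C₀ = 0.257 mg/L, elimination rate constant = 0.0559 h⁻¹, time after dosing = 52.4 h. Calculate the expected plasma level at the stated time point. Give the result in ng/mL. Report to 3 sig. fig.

13.7 ng/mL

C = C₀ · e^(−k·t) = 0.2570 × e^(−0.05590 × 52.4)
  = 0.2570 × 0.05344 = 0.01373 mg/L
Convert: 0.01373 mg/L × 1000 = 13.73 ng/mL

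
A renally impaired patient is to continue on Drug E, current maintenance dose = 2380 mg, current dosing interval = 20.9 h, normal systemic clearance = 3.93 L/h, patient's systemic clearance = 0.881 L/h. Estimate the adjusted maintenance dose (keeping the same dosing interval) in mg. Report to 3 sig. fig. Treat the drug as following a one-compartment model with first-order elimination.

534 mg

To keep the same average steady-state level, dosing rate must scale with clearance.
CL ratio = 0.881 / 3.93 = 0.2242
New dose (same interval) = 2380 × 0.2242 = 533.6 mg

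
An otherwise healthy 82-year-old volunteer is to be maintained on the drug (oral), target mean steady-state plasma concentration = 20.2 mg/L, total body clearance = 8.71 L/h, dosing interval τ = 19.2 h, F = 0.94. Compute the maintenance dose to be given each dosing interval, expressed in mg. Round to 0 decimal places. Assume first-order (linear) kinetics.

At steady state, F × (Dose/τ) = Css × CL.
Dose = Css × CL × τ / F = 20.2 × 8.710 × 19.2 / 0.94 = 3594 mg

3594 mg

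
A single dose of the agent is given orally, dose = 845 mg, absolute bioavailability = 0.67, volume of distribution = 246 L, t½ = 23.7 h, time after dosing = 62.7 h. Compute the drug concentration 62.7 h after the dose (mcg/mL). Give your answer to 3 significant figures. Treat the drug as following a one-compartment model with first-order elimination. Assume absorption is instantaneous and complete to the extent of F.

Amount reaching circulation = F × Dose = 0.67 × 845.0 = 566.2 mg
C₀ = F·Dose / Vd = 566.2 / 246 = 2.302 mg/L
k = ln2 / t½ = 0.693147 / 23.7 = 0.02925 h⁻¹
C = C₀ · e^(−k·t) = 2.302 × e^(−0.02925 × 62.7)
  = 2.302 × 0.1598 = 0.3679 mg/L
(0.3679 mg/L = 0.3679 mcg/mL)

0.368 mcg/mL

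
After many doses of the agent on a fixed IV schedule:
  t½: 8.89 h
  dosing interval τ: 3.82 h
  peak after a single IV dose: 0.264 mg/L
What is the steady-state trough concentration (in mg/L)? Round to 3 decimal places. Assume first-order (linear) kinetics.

k = ln2 / t½ = 0.693147 / 8.89 = 0.07797 h⁻¹
e^(−kτ) = e^(−0.07797 × 3.82) = 0.7424
Accumulation ratio R = 1 / (1 − e^(−kτ)) = 1 / (1 − 0.7424) = 3.882
Steady-state trough = C₀ × R × e^(−kτ) = 0.264 × 3.882 × 0.7424 = 0.7608 mg/L

0.761 mg/L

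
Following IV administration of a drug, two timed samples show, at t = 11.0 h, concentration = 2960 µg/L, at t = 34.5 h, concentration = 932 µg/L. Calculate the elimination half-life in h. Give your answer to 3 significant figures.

k = ln(C₁/C₂) / (t₂ − t₁) = ln(2960/932) / (34.5 − 11.0)
  = 1.156 / 23.50 = 0.04919 h⁻¹
t½ = ln2 / k = 0.693147 / 0.04919 = 14.09 h

14.1 h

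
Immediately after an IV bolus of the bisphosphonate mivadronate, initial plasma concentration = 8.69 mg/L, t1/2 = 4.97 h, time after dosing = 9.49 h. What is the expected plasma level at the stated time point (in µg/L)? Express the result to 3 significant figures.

2310 µg/L

k = ln2 / t½ = 0.693147 / 4.97 = 0.1395 h⁻¹
C = C₀ · e^(−k·t) = 8.690 × e^(−0.1395 × 9.49)
  = 8.690 × 0.2661 = 2.312 mg/L
Convert: 2.312 mg/L × 1000 = 2312 µg/L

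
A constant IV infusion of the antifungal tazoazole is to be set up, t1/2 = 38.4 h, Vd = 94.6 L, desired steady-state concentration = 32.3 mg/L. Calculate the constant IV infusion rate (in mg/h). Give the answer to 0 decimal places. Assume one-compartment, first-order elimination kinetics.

55 mg/h

k = ln2 / t½ = 0.693147 / 38.4 = 0.01805 h⁻¹
CL = k × Vd = 0.01805 × 94.6 = 1.708 L/h
At steady state, infusion rate R₀ = Css × CL = 32.3 × 1.708 = 55.17 mg/h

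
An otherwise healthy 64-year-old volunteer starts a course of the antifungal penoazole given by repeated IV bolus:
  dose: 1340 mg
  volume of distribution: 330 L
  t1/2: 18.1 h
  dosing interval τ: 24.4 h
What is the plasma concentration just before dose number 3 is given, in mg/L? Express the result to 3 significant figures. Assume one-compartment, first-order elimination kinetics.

2.22 mg/L

C₀ per dose = Dose / Vd = 1340 / 330 = 4.061 mg/L
k = ln2 / t½ = 0.693147 / 18.1 = 0.03830 h⁻¹
Fraction remaining after one interval: r = e^(−kτ) = e^(−0.03830 × 24.4) = 0.3928
Before dose 3, 2 doses have been given (aged 1τ, 2τ).
C_trough = C₀ × (r + r²) = 4.061 × (0.3928 + 0.1543) = 2.222 mg/L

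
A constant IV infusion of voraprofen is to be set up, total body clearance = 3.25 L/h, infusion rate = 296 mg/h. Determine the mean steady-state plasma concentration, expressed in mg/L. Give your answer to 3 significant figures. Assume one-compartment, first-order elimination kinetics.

91.1 mg/L

At steady state Css = R₀ / CL = 296 / 3.250 = 91.08 mg/L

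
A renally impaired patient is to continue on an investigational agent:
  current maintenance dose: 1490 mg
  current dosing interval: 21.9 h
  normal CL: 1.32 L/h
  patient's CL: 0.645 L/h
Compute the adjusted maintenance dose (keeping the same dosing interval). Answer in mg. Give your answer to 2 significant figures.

To keep the same average steady-state level, dosing rate must scale with clearance.
CL ratio = 0.645 / 1.32 = 0.4886
New dose (same interval) = 1490 × 0.4886 = 728.0 mg

730 mg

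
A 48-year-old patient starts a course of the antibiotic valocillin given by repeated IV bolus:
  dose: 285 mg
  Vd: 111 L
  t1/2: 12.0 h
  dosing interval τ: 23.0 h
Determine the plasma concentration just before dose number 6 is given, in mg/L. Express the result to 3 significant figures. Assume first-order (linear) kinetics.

0.924 mg/L

C₀ per dose = Dose / Vd = 285 / 111 = 2.568 mg/L
k = ln2 / t½ = 0.693147 / 12.0 = 0.05776 h⁻¹
Fraction remaining after one interval: r = e^(−kτ) = e^(−0.05776 × 23.0) = 0.2649
Before dose 6, 5 doses have been given (aged 1τ, 2τ, 3τ, 4τ, 5τ).
C_trough = C₀ × (r + r² + … + r^5) = C₀ × r(1−r^5)/(1−r)
        = 2.568 × 0.2649 × (1 − 0.001304) / (1 − 0.2649) = 0.9242 mg/L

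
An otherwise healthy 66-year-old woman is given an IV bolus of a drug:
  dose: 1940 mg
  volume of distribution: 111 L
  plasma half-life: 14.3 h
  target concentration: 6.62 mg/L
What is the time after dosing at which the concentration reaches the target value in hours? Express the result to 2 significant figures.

20 h

C₀ = Dose / Vd = 1940 / 111 = 17.48 mg/L
k = ln2 / t½ = 0.693147 / 14.3 = 0.04847 h⁻¹
t = ln(C₀ / C) / k = ln(17.48 / 6.62) / 0.04847
  = ln(2.640) / 0.04847 = 0.9708 / 0.04847 = 20.03 h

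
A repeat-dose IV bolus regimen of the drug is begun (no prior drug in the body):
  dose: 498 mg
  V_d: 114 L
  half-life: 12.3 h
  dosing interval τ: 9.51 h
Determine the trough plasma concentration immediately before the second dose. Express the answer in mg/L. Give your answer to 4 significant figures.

2.556 mg/L

C₀ per dose = Dose / Vd = 498 / 114 = 4.368 mg/L
k = ln2 / t½ = 0.693147 / 12.3 = 0.05635 h⁻¹
Fraction remaining after one interval: r = e^(−kτ) = e^(−0.05635 × 9.51) = 0.5851
Before dose 2, 1 dose has been given (aged 1τ).
C_trough = C₀ × r = 4.368 × 0.5851 = 2.556 mg/L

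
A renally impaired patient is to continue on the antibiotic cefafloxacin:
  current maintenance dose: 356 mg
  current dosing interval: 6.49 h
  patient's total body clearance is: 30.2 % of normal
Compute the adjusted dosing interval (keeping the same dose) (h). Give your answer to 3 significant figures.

21.5 h

To keep the same average steady-state level, dosing rate must scale with clearance.
CL ratio = 30.2 / 100 = 0.3020
New interval (same dose) = 6.49 / 0.3020 = 21.49 h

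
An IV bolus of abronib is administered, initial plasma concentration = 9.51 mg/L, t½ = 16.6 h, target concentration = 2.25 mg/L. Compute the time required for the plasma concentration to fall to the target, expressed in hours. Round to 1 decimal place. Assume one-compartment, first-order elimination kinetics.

k = ln2 / t½ = 0.693147 / 16.6 = 0.04176 h⁻¹
t = ln(C₀ / C) / k = ln(9.510 / 2.25) / 0.04176
  = ln(4.227) / 0.04176 = 1.441 / 0.04176 = 34.51 h

34.5 h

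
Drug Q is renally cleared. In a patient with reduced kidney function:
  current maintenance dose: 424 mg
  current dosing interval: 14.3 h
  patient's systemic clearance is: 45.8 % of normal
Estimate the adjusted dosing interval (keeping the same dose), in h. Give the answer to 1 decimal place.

To keep the same average steady-state level, dosing rate must scale with clearance.
CL ratio = 45.8 / 100 = 0.4580
New interval (same dose) = 14.3 / 0.4580 = 31.22 h

31.2 h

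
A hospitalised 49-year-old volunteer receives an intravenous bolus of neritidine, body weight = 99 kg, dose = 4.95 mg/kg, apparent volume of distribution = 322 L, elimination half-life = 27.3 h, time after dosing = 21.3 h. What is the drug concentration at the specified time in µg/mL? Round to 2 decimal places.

Total dose = 4.95 × 99 = 490.1 mg
C₀ = Dose / Vd = 490.1 / 322 = 1.522 mg/L
k = ln2 / t½ = 0.693147 / 27.3 = 0.02539 h⁻¹
C = C₀ · e^(−k·t) = 1.522 × e^(−0.02539 × 21.3)
  = 1.522 × 0.5823 = 0.8863 mg/L
(0.8863 mg/L = 0.8863 µg/mL)

0.89 µg/mL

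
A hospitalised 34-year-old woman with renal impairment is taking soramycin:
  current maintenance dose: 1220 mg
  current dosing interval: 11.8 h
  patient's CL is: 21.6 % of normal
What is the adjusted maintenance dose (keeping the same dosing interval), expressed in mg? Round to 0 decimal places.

264 mg

To keep the same average steady-state level, dosing rate must scale with clearance.
CL ratio = 21.6 / 100 = 0.2160
New dose (same interval) = 1220 × 0.2160 = 263.5 mg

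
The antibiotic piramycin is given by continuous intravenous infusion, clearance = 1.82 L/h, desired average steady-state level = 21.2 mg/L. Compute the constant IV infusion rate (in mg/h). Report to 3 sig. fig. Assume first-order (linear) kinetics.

38.6 mg/h

At steady state, infusion rate R₀ = Css × CL = 21.2 × 1.820 = 38.58 mg/h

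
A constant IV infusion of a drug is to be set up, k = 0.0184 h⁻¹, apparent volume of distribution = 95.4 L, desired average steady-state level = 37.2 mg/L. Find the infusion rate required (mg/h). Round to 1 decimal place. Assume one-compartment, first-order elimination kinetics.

CL = k × Vd = 0.01840 × 95.4 = 1.755 L/h
At steady state, infusion rate R₀ = Css × CL = 37.2 × 1.755 = 65.29 mg/h

65.3 mg/h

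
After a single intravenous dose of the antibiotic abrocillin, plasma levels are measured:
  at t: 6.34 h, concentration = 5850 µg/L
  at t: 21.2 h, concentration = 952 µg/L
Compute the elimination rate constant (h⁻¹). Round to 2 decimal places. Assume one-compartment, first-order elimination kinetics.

0.12 h⁻¹

k = ln(C₁/C₂) / (t₂ − t₁) = ln(5850/952) / (21.2 − 6.34)
  = 1.816 / 14.86 = 0.1222 h⁻¹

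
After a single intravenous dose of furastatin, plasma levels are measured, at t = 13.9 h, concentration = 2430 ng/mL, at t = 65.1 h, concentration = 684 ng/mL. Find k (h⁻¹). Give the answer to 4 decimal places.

0.0248 h⁻¹

k = ln(C₁/C₂) / (t₂ − t₁) = ln(2430/684) / (65.1 − 13.9)
  = 1.268 / 51.20 = 0.02477 h⁻¹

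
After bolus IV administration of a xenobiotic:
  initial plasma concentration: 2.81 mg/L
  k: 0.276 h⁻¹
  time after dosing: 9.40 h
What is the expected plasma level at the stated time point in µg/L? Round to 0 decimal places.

C = C₀ · e^(−k·t) = 2.810 × e^(−0.2760 × 9.40)
  = 2.810 × 0.07469 = 0.2099 mg/L
Convert: 0.2099 mg/L × 1000 = 209.9 µg/L

210 µg/L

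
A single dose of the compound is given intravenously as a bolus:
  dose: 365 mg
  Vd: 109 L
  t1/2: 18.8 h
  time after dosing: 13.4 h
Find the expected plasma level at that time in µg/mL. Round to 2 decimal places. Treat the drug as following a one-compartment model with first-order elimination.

2.04 µg/mL

C₀ = Dose / Vd = 365.0 / 109 = 3.349 mg/L
k = ln2 / t½ = 0.693147 / 18.8 = 0.03687 h⁻¹
C = C₀ · e^(−k·t) = 3.349 × e^(−0.03687 × 13.4)
  = 3.349 × 0.6101 = 2.043 mg/L
(2.043 mg/L = 2.043 µg/mL)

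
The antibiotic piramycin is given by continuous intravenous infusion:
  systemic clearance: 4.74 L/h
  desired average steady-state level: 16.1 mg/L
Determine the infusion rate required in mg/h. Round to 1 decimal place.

At steady state, infusion rate R₀ = Css × CL = 16.1 × 4.740 = 76.31 mg/h

76.3 mg/h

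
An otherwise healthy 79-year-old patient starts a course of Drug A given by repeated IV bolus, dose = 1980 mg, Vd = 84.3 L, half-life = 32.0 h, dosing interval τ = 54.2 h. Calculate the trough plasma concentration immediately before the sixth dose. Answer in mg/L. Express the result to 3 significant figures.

10.5 mg/L

C₀ per dose = Dose / Vd = 1980 / 84.3 = 23.49 mg/L
k = ln2 / t½ = 0.693147 / 32.0 = 0.02166 h⁻¹
Fraction remaining after one interval: r = e^(−kτ) = e^(−0.02166 × 54.2) = 0.3091
Before dose 6, 5 doses have been given (aged 1τ, 2τ, 3τ, 4τ, 5τ).
C_trough = C₀ × (r + r² + … + r^5) = C₀ × r(1−r^5)/(1−r)
        = 23.49 × 0.3091 × (1 − 0.002822) / (1 − 0.3091) = 10.48 mg/L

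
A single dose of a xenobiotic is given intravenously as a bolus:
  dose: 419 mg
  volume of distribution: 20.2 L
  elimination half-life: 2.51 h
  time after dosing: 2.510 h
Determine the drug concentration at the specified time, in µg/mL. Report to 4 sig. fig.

10.37 µg/mL

C₀ = Dose / Vd = 419.0 / 20.2 = 20.74 mg/L
k = ln2 / t½ = 0.693147 / 2.51 = 0.2762 h⁻¹
t / t½ = 2.510 / 2.51 = 1 half-lives
C = C₀ × (1/2)^1 = 20.74 × 0.5000 = 10.37 mg/L
(10.37 mg/L = 10.37 µg/mL)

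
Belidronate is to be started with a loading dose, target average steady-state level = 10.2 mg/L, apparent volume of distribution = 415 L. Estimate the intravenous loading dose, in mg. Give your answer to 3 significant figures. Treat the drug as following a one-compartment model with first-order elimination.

4230 mg

LD = Css × Vd = 10.2 × 415 = 4233 mg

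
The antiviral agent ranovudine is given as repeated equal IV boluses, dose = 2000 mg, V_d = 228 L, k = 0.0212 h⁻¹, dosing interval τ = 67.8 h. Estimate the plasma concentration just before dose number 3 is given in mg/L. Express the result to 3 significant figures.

C₀ per dose = Dose / Vd = 2000 / 228 = 8.772 mg/L
Fraction remaining after one interval: r = e^(−kτ) = e^(−0.02120 × 67.8) = 0.2376
Before dose 3, 2 doses have been given (aged 1τ, 2τ).
C_trough = C₀ × (r + r²) = 8.772 × (0.2376 + 0.05645) = 2.579 mg/L

2.58 mg/L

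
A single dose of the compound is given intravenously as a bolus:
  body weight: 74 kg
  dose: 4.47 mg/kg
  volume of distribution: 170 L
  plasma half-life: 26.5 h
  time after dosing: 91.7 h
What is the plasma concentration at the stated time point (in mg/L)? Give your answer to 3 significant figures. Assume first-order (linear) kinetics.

0.177 mg/L

Total dose = 4.47 × 74 = 330.8 mg
C₀ = Dose / Vd = 330.8 / 170 = 1.946 mg/L
k = ln2 / t½ = 0.693147 / 26.5 = 0.02616 h⁻¹
C = C₀ · e^(−k·t) = 1.946 × e^(−0.02616 × 91.7)
  = 1.946 × 0.09082 = 0.1767 mg/L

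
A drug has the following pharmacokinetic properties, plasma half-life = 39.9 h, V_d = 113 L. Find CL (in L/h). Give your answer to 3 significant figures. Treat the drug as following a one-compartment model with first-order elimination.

k = ln2 / t½ = 0.693147 / 39.9 = 0.01737 h⁻¹
CL = k × Vd = 0.01737 × 113 = 1.963 L/h

1.96 L/h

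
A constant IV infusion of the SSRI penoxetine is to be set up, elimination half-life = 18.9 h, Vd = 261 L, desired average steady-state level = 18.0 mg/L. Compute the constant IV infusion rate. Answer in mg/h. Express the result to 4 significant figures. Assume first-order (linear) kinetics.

172.3 mg/h

k = ln2 / t½ = 0.693147 / 18.9 = 0.03667 h⁻¹
CL = k × Vd = 0.03667 × 261 = 9.571 L/h
At steady state, infusion rate R₀ = Css × CL = 18.0 × 9.571 = 172.3 mg/h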